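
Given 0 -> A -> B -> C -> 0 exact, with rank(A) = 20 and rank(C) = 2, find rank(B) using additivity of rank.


For a short exact sequence 0 -> A -> B -> C -> 0,
rank is additive: rank(B) = rank(A) + rank(C).
rank(B) = 20 + 2 = 22

22


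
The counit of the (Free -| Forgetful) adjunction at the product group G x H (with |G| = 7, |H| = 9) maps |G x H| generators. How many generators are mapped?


The counit epsilon_K: F(U(K)) -> K of the Free-Forgetful adjunction
maps |K| generators of F(U(K)) into K. For K = G x H (the product group),
|G x H| = |G| * |H|.
Total generators mapped = 7 * 9 = 63.

63


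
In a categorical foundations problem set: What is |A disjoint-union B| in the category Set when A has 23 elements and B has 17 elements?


In Set, the coproduct A + B is the disjoint union.
|A + B| = |A| + |B| = 23 + 17 = 40

40


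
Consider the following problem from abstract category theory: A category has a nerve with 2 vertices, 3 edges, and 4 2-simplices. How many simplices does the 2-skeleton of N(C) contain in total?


The 2-skeleton of the nerve N(C) consists of simplices in dimensions 0, 1, 2:
  |N(C)_0| = 2 (objects)
  |N(C)_1| = 3 (morphisms)
  |N(C)_2| = 4 (composable pairs)
Total = 2 + 3 + 4 = 9

9


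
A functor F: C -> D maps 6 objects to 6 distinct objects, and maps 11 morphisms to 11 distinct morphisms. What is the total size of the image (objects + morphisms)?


The image of F consists of distinct objects and distinct morphisms.
|Im(F)| on objects = 6
|Im(F)| on morphisms = 11
Total image cardinality = 6 + 11 = 17

17


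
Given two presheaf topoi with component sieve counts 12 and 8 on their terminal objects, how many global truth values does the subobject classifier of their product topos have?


In a product of presheaf topoi E_1 x E_2, the subobject classifier
is Omega = Omega_1 x Omega_2 (componentwise), so
|Omega(top)| = |Omega_1(top_1)| * |Omega_2(top_2)|.
= 12 * 8 = 96.

96


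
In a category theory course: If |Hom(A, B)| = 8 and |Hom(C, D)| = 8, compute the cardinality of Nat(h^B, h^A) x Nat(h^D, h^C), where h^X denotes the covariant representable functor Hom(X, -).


By the Yoneda lemma, Nat(h^B, h^A) is isomorphic to Hom(A, B),
so |Nat(h^B, h^A)| = |Hom(A, B)| and |Nat(h^D, h^C)| = |Hom(C, D)|.
|Hom(A, B)| = 8, |Hom(C, D)| = 8.
|Nat(h^B, h^A) x Nat(h^D, h^C)| = 8 * 8 = 64

64


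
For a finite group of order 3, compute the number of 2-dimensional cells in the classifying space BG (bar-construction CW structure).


In the bar-construction CW model of BG, the n-cells are indexed by
n-tuples [g_1|...|g_n] of non-identity elements of G (degenerate
simplices with some g_i = e do not contribute cells), so there are
(|G| - 1)^n n-cells.
For dim = 2 with |G| = 3:
cells = (3 - 1)^2 = 2^2 = 4

4


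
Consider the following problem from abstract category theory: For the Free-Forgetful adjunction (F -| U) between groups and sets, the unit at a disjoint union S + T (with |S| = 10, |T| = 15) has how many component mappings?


The unit eta_X: X -> U(F(X)) of the Free-Forgetful adjunction
maps each element of X to a generator of F(X). For X = S + T (disjoint
union in Set), |S + T| = |S| + |T|.
Total mappings = 10 + 15 = 25.

25


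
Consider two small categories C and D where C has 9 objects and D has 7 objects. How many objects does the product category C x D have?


The product category C x D has objects that are pairs (c, d).
Number of pairs = |Ob(C)| * |Ob(D)| = 9 * 7 = 63

63


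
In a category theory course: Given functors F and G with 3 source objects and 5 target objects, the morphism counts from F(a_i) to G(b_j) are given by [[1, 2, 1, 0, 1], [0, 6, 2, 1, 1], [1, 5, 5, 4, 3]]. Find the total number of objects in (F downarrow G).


Objects of (F downarrow G) are triples (a, b, h: F(a)->G(b)).
The count equals the sum of all entries in the hom-matrix.
sum(row 0) = 5
sum(row 1) = 10
sum(row 2) = 18
Grand total = 33

33


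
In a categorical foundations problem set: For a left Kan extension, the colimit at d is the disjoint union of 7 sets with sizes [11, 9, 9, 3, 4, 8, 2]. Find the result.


Pointwise, the left Kan extension (Lan_F H)(d) is the colimit, indexed
by the comma category (F downarrow d), of H composed with the
projection (F downarrow d) -> C. Here that colimit is given
as a coproduct (disjoint union) of sets, so its cardinality is the
sum of the sizes of the summands.
Coproduct of sets with sizes: 11 + 9 + 9 + 3 + 4 + 8 + 2
= 46

46


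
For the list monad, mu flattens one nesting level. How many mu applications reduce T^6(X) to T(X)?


Each application of mu: T^2 -> T removes one layer of nesting.
Starting at depth 6 (i.e., T^6(X)), we need to reach T(X).
Number of mu applications = 6 - 1 = 5

5


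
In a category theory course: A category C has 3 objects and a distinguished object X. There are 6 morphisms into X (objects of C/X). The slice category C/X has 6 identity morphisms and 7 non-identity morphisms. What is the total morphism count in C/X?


In the slice category C/X, objects are morphisms to X.
Identity morphisms: 6 (one per object of C/X).
Non-identity morphisms: 7.
Total = 6 + 7 = 13

13


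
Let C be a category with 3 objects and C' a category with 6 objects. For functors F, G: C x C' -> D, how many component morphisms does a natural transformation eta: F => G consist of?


A natural transformation eta: F => G assigns one component morphism per
object of the domain category.
The domain is the product category C x C', so
|Ob(C x C')| = |Ob(C)| * |Ob(C')| = 3 * 6 = 18.
Therefore eta has 18 component morphisms.

18


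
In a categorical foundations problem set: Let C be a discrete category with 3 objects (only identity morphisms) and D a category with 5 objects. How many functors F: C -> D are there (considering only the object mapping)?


A functor from a discrete category C to D is determined by
where each object maps. Each of the 3 objects of C can map
to any of the 5 objects of D independently.
Number of functors = 5^3 = 125

125


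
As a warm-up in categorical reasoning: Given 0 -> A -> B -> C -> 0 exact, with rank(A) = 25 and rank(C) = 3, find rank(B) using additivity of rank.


For a short exact sequence 0 -> A -> B -> C -> 0,
rank is additive: rank(B) = rank(A) + rank(C).
rank(B) = 25 + 3 = 28

28


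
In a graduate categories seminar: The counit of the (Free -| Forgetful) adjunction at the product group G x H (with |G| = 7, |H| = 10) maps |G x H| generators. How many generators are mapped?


The counit epsilon_K: F(U(K)) -> K of the Free-Forgetful adjunction
maps |K| generators of F(U(K)) into K. For K = G x H (the product group),
|G x H| = |G| * |H|.
Total generators mapped = 7 * 10 = 70.

70


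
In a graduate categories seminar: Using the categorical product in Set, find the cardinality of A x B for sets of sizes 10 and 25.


In Set, the product A x B is the Cartesian product.
By the universal property, |A x B| = |A| * |B|.
|A x B| = 10 * 25 = 250

250


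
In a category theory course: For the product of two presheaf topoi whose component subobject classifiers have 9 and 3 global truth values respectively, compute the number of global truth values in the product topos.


In a product of presheaf topoi E_1 x E_2, the subobject classifier
is Omega = Omega_1 x Omega_2 (componentwise), so
|Omega(top)| = |Omega_1(top_1)| * |Omega_2(top_2)|.
= 9 * 3 = 27.

27


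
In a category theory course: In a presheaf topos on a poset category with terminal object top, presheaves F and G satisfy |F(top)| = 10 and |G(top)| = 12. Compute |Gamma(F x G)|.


Global sections of a presheaf on a poset with terminal top satisfy
Gamma(H) ~ H(top). Presheaves admit pointwise products, so
(F x G)(top) = F(top) x G(top) (Cartesian product).
|Gamma(F x G)| = |F(top)| * |G(top)| = 10 * 12 = 120.

120


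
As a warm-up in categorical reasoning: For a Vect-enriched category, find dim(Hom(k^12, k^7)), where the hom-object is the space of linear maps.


In Vect-enriched categories, Hom(k^n, k^m) is the space of m x n matrices.
dim(Hom(k^12, k^7)) = 7 * 12 = 84

84


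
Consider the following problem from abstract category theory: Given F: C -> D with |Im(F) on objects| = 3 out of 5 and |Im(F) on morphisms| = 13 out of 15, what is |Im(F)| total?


The image of F consists of distinct objects and distinct morphisms.
|Im(F)| on objects = 3
|Im(F)| on morphisms = 13
Total image cardinality = 3 + 13 = 16

16


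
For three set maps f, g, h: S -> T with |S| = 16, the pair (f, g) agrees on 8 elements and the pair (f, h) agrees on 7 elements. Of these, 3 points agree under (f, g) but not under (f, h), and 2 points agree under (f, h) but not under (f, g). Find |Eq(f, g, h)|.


Eq(f, g, h) is the triple-agreement set: points in S where all three
maps take the same value. Using inclusion-exclusion on the pairwise data:
Pair (f, g) agrees on 8 points; pair (f, h) on 7 points.
Points agreeing under (f, g) but not (f, h) = 3; under (f, h) but not (f, g) = 2.
Triple-agreement = agreement-in-(f, g) minus points that agree under (f, g) but not (f, h):
|Eq(f, g, h)| = 8 - 3 = 5
(cross-check via (f, h): 7 - 2 = 5.)

5


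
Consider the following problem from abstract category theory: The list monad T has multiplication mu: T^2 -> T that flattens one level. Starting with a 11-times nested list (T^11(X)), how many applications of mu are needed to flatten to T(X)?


Each application of mu: T^2 -> T removes one layer of nesting.
Starting at depth 11 (i.e., T^11(X)), we need to reach T(X).
Number of mu applications = 11 - 1 = 10

10


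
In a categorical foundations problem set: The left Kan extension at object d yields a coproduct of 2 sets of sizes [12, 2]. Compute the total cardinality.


Pointwise, the left Kan extension (Lan_F H)(d) is the colimit, indexed
by the comma category (F downarrow d), of H composed with the
projection (F downarrow d) -> C. Here that colimit is given
as a coproduct (disjoint union) of sets, so its cardinality is the
sum of the sizes of the summands.
Coproduct of sets with sizes: 12 + 2
= 14

14


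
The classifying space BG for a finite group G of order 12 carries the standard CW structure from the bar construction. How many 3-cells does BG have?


In the bar-construction CW model of BG, the n-cells are indexed by
n-tuples [g_1|...|g_n] of non-identity elements of G (degenerate
simplices with some g_i = e do not contribute cells), so there are
(|G| - 1)^n n-cells.
For dim = 3 with |G| = 12:
cells = (12 - 1)^3 = 11^3 = 1331

1331


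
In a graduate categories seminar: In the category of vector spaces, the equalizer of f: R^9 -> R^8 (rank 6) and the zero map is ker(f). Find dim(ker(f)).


The equalizer of f and the zero map is ker(f).
By the rank-nullity theorem: dim(ker(f)) = dim(domain) - rank(f).
dim(ker(f)) = 9 - 6 = 3

3


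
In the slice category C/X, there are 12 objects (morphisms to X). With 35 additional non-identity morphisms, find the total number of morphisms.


In the slice category C/X, objects are morphisms to X.
Identity morphisms: 12 (one per object of C/X).
Non-identity morphisms: 35.
Total = 12 + 35 = 47

47


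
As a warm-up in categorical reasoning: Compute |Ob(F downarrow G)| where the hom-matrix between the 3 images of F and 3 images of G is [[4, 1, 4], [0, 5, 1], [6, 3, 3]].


Objects of (F downarrow G) are triples (a, b, h: F(a)->G(b)).
The count equals the sum of all entries in the hom-matrix.
sum(row 0) = 9
sum(row 1) = 6
sum(row 2) = 12
Grand total = 27

27


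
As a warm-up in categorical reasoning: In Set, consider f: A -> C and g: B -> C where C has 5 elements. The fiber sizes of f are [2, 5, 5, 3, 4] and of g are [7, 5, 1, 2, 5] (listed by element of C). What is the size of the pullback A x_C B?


The pullback A x_C B consists of pairs (a, b) with f(a) = g(b).
For each element c in C, the fiber product has |f^-1(c)| * |g^-1(c)| elements.
Summing over C: 2 * 7 + 5 * 5 + 5 * 1 + 3 * 2 + 4 * 5
= 14 + 25 + 5 + 6 + 20 = 70

70


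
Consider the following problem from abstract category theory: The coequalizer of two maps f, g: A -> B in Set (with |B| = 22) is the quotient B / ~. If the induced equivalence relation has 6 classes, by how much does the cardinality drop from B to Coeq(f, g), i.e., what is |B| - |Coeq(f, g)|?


The coequalizer Coeq(f, g) = B / ~ has one element per equivalence class.
|B| = 22, |Coeq(f, g)| = 6.
|B| - |Coeq(f, g)| = 22 - 6 = 16.

16


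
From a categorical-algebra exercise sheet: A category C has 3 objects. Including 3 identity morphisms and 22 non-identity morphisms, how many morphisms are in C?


Each object has an identity morphism, giving 3 identities.
Adding the 22 non-identity morphisms:
Total = 3 + 22 = 25

25


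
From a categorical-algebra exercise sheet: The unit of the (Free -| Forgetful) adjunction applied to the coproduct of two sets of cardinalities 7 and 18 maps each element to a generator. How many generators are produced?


The unit eta_X: X -> U(F(X)) of the Free-Forgetful adjunction
maps each element of X to a generator of F(X). For X = S + T (disjoint
union in Set), |S + T| = |S| + |T|.
Total mappings = 7 + 18 = 25.

25


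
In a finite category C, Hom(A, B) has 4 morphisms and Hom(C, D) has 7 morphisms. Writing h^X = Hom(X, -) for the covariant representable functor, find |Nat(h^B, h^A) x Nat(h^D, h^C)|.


By the Yoneda lemma, Nat(h^B, h^A) is isomorphic to Hom(A, B),
so |Nat(h^B, h^A)| = |Hom(A, B)| and |Nat(h^D, h^C)| = |Hom(C, D)|.
|Hom(A, B)| = 4, |Hom(C, D)| = 7.
|Nat(h^B, h^A) x Nat(h^D, h^C)| = 4 * 7 = 28

28


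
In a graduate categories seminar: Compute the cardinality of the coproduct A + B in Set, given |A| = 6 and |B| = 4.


In Set, the coproduct A + B is the disjoint union.
|A + B| = |A| + |B| = 6 + 4 = 10

10


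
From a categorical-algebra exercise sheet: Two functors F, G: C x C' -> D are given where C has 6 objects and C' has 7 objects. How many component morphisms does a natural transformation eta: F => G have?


A natural transformation eta: F => G assigns one component morphism per
object of the domain category.
The domain is the product category C x C', so
|Ob(C x C')| = |Ob(C)| * |Ob(C')| = 6 * 7 = 42.
Therefore eta has 42 component morphisms.

42


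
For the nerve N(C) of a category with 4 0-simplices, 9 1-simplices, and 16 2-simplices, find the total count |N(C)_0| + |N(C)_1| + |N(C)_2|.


The 2-skeleton of the nerve N(C) consists of simplices in dimensions 0, 1, 2:
  |N(C)_0| = 4 (objects)
  |N(C)_1| = 9 (morphisms)
  |N(C)_2| = 16 (composable pairs)
Total = 4 + 9 + 16 = 29

29


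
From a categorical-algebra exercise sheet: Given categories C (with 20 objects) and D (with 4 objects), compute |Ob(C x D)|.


The product category C x D has objects that are pairs (c, d).
Number of pairs = |Ob(C)| * |Ob(D)| = 20 * 4 = 80

80


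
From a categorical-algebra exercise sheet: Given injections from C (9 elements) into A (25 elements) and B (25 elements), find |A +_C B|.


The pushout A +_C B identifies the images of C in A and B.
|A +_C B| = |A| + |B| - |C| (for injections).
= 25 + 25 - 9 = 41

41


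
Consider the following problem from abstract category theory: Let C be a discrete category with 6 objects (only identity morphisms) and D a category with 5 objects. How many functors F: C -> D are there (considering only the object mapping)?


A functor from a discrete category C to D is determined by
where each object maps. Each of the 6 objects of C can map
to any of the 5 objects of D independently.
Number of functors = 5^6 = 15625

15625


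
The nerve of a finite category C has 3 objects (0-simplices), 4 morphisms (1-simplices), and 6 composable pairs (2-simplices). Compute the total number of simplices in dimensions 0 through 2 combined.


The 2-skeleton of the nerve N(C) consists of simplices in dimensions 0, 1, 2:
  |N(C)_0| = 3 (objects)
  |N(C)_1| = 4 (morphisms)
  |N(C)_2| = 6 (composable pairs)
Total = 3 + 4 + 6 = 13

13


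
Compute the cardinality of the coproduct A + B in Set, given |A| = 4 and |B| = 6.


In Set, the coproduct A + B is the disjoint union.
|A + B| = |A| + |B| = 4 + 6 = 10

10


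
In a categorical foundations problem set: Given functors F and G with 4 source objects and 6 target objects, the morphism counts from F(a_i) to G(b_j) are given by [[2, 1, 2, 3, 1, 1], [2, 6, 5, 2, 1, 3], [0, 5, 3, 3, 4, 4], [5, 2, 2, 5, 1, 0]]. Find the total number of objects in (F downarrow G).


Objects of (F downarrow G) are triples (a, b, h: F(a)->G(b)).
The count equals the sum of all entries in the hom-matrix.
sum(row 0) = 10
sum(row 1) = 19
sum(row 2) = 19
sum(row 3) = 15
Grand total = 63

63


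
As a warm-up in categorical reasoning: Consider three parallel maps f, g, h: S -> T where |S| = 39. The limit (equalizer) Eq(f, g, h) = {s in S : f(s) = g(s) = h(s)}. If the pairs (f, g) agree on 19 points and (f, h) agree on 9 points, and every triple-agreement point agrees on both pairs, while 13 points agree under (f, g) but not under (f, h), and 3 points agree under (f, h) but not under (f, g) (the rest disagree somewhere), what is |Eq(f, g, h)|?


Eq(f, g, h) is the triple-agreement set: points in S where all three
maps take the same value. Using inclusion-exclusion on the pairwise data:
Pair (f, g) agrees on 19 points; pair (f, h) on 9 points.
Points agreeing under (f, g) but not (f, h) = 13; under (f, h) but not (f, g) = 3.
Triple-agreement = agreement-in-(f, g) minus points that agree under (f, g) but not (f, h):
|Eq(f, g, h)| = 19 - 13 = 6
(cross-check via (f, h): 9 - 3 = 6.)

6


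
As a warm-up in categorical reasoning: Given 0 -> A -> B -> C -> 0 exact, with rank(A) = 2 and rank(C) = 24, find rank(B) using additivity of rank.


For a short exact sequence 0 -> A -> B -> C -> 0,
rank is additive: rank(B) = rank(A) + rank(C).
rank(B) = 2 + 24 = 26

26


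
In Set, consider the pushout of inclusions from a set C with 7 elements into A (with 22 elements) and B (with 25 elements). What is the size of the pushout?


The pushout A +_C B identifies the images of C in A and B.
|A +_C B| = |A| + |B| - |C| (for injections).
= 22 + 25 - 7 = 40

40


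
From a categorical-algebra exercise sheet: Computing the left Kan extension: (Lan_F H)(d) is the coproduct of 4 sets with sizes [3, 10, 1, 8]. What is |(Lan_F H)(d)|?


Pointwise, the left Kan extension (Lan_F H)(d) is the colimit, indexed
by the comma category (F downarrow d), of H composed with the
projection (F downarrow d) -> C. Here that colimit is given
as a coproduct (disjoint union) of sets, so its cardinality is the
sum of the sizes of the summands.
Coproduct of sets with sizes: 3 + 10 + 1 + 8
= 22

22


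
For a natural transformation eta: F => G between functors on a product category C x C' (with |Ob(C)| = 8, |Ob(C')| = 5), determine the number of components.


A natural transformation eta: F => G assigns one component morphism per
object of the domain category.
The domain is the product category C x C', so
|Ob(C x C')| = |Ob(C)| * |Ob(C')| = 8 * 5 = 40.
Therefore eta has 40 component morphisms.

40


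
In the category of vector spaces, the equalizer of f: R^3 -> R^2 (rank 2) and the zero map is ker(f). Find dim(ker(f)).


The equalizer of f and the zero map is ker(f).
By the rank-nullity theorem: dim(ker(f)) = dim(domain) - rank(f).
dim(ker(f)) = 3 - 2 = 1

1


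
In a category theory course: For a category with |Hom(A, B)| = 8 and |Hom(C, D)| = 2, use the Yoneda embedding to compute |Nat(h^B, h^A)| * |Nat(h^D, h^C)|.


By the Yoneda lemma, Nat(h^B, h^A) is isomorphic to Hom(A, B),
so |Nat(h^B, h^A)| = |Hom(A, B)| and |Nat(h^D, h^C)| = |Hom(C, D)|.
|Hom(A, B)| = 8, |Hom(C, D)| = 2.
|Nat(h^B, h^A) x Nat(h^D, h^C)| = 8 * 2 = 16

16


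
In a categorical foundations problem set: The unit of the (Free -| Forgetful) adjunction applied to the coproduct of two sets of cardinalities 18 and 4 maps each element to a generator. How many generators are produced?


The unit eta_X: X -> U(F(X)) of the Free-Forgetful adjunction
maps each element of X to a generator of F(X). For X = S + T (disjoint
union in Set), |S + T| = |S| + |T|.
Total mappings = 18 + 4 = 22.

22


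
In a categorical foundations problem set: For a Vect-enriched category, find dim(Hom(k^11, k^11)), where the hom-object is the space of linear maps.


In Vect-enriched categories, Hom(k^n, k^m) is the space of m x n matrices.
dim(Hom(k^11, k^11)) = 11 * 11 = 121

121


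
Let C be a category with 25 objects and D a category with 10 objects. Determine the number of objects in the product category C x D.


The product category C x D has objects that are pairs (c, d).
Number of pairs = |Ob(C)| * |Ob(D)| = 25 * 10 = 250

250


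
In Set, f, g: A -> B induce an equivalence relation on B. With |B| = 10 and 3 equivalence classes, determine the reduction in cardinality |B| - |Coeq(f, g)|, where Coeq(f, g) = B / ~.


The coequalizer Coeq(f, g) = B / ~ has one element per equivalence class.
|B| = 10, |Coeq(f, g)| = 3.
|B| - |Coeq(f, g)| = 10 - 3 = 7.

7


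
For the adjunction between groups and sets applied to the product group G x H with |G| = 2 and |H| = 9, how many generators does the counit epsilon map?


The counit epsilon_K: F(U(K)) -> K of the Free-Forgetful adjunction
maps |K| generators of F(U(K)) into K. For K = G x H (the product group),
|G x H| = |G| * |H|.
Total generators mapped = 2 * 9 = 18.

18


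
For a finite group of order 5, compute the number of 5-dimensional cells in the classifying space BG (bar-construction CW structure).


In the bar-construction CW model of BG, the n-cells are indexed by
n-tuples [g_1|...|g_n] of non-identity elements of G (degenerate
simplices with some g_i = e do not contribute cells), so there are
(|G| - 1)^n n-cells.
For dim = 5 with |G| = 5:
cells = (5 - 1)^5 = 4^5 = 1024

1024


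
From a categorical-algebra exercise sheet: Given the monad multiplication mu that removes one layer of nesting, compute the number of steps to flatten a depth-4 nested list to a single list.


Each application of mu: T^2 -> T removes one layer of nesting.
Starting at depth 4 (i.e., T^4(X)), we need to reach T(X).
Number of mu applications = 4 - 1 = 3

3


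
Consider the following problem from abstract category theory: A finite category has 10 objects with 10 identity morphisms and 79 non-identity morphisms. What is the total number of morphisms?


Each object has an identity morphism, giving 10 identities.
Adding the 79 non-identity morphisms:
Total = 10 + 79 = 89

89


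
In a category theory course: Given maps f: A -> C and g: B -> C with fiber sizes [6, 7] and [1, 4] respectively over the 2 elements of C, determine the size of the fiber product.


The pullback A x_C B consists of pairs (a, b) with f(a) = g(b).
For each element c in C, the fiber product has |f^-1(c)| * |g^-1(c)| elements.
Summing over C: 6 * 1 + 7 * 4
= 6 + 28 = 34

34


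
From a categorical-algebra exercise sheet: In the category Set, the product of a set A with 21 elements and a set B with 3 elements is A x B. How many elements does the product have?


In Set, the product A x B is the Cartesian product.
By the universal property, |A x B| = |A| * |B|.
|A x B| = 21 * 3 = 63

63


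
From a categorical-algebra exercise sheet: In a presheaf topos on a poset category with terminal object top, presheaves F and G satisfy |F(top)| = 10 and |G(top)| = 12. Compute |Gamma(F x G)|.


Global sections of a presheaf on a poset with terminal top satisfy
Gamma(H) ~ H(top). Presheaves admit pointwise products, so
(F x G)(top) = F(top) x G(top) (Cartesian product).
|Gamma(F x G)| = |F(top)| * |G(top)| = 10 * 12 = 120.

120


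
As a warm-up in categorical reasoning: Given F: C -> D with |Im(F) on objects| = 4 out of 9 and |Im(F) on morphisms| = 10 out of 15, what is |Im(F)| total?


The image of F consists of distinct objects and distinct morphisms.
|Im(F)| on objects = 4
|Im(F)| on morphisms = 10
Total image cardinality = 4 + 10 = 14

14


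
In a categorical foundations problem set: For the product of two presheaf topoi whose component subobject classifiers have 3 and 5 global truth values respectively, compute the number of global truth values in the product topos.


In a product of presheaf topoi E_1 x E_2, the subobject classifier
is Omega = Omega_1 x Omega_2 (componentwise), so
|Omega(top)| = |Omega_1(top_1)| * |Omega_2(top_2)|.
= 3 * 5 = 15.

15


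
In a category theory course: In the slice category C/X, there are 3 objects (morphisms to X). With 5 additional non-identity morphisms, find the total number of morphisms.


In the slice category C/X, objects are morphisms to X.
Identity morphisms: 3 (one per object of C/X).
Non-identity morphisms: 5.
Total = 3 + 5 = 8

8


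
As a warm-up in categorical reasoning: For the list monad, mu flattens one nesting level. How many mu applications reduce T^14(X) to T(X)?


Each application of mu: T^2 -> T removes one layer of nesting.
Starting at depth 14 (i.e., T^14(X)), we need to reach T(X).
Number of mu applications = 14 - 1 = 13

13


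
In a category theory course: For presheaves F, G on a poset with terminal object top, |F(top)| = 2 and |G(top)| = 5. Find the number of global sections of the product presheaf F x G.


Global sections of a presheaf on a poset with terminal top satisfy
Gamma(H) ~ H(top). Presheaves admit pointwise products, so
(F x G)(top) = F(top) x G(top) (Cartesian product).
|Gamma(F x G)| = |F(top)| * |G(top)| = 2 * 5 = 10.

10


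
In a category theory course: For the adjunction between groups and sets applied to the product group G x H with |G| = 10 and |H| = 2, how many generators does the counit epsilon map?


The counit epsilon_K: F(U(K)) -> K of the Free-Forgetful adjunction
maps |K| generators of F(U(K)) into K. For K = G x H (the product group),
|G x H| = |G| * |H|.
Total generators mapped = 10 * 2 = 20.

20


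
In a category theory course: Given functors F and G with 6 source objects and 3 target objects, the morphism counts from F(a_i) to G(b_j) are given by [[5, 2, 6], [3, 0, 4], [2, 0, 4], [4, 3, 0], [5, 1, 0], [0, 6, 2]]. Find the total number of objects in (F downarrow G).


Objects of (F downarrow G) are triples (a, b, h: F(a)->G(b)).
The count equals the sum of all entries in the hom-matrix.
sum(row 0) = 13
sum(row 1) = 7
sum(row 2) = 6
sum(row 3) = 7
sum(row 4) = 6
sum(row 5) = 8
Grand total = 47

47


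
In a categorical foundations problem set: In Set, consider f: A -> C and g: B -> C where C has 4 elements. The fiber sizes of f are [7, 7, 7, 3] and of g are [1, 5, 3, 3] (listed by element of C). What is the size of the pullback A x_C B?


The pullback A x_C B consists of pairs (a, b) with f(a) = g(b).
For each element c in C, the fiber product has |f^-1(c)| * |g^-1(c)| elements.
Summing over C: 7 * 1 + 7 * 5 + 7 * 3 + 3 * 3
= 7 + 35 + 21 + 9 = 72

72


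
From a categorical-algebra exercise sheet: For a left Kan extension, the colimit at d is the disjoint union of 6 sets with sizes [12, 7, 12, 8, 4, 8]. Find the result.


Pointwise, the left Kan extension (Lan_F H)(d) is the colimit, indexed
by the comma category (F downarrow d), of H composed with the
projection (F downarrow d) -> C. Here that colimit is given
as a coproduct (disjoint union) of sets, so its cardinality is the
sum of the sizes of the summands.
Coproduct of sets with sizes: 12 + 7 + 12 + 8 + 4 + 8
= 51

51


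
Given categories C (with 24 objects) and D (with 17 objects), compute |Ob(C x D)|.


The product category C x D has objects that are pairs (c, d).
Number of pairs = |Ob(C)| * |Ob(D)| = 24 * 17 = 408

408


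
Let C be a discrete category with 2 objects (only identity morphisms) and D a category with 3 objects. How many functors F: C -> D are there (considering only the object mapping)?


A functor from a discrete category C to D is determined by
where each object maps. Each of the 2 objects of C can map
to any of the 3 objects of D independently.
Number of functors = 3^2 = 9

9


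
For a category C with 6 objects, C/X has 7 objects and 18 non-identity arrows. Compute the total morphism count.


In the slice category C/X, objects are morphisms to X.
Identity morphisms: 7 (one per object of C/X).
Non-identity morphisms: 18.
Total = 7 + 18 = 25

25


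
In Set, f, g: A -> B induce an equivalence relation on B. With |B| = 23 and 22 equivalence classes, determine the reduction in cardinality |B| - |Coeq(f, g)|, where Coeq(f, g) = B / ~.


The coequalizer Coeq(f, g) = B / ~ has one element per equivalence class.
|B| = 23, |Coeq(f, g)| = 22.
|B| - |Coeq(f, g)| = 23 - 22 = 1.

1


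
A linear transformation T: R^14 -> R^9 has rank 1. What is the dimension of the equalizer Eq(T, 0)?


The equalizer of f and the zero map is ker(f).
By the rank-nullity theorem: dim(ker(f)) = dim(domain) - rank(f).
dim(ker(f)) = 14 - 1 = 13

13


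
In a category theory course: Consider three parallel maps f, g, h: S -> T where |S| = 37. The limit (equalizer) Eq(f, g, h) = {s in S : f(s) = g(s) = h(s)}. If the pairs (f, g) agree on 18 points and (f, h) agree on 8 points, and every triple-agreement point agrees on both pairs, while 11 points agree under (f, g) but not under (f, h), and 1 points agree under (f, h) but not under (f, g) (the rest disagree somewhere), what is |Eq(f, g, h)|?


Eq(f, g, h) is the triple-agreement set: points in S where all three
maps take the same value. Using inclusion-exclusion on the pairwise data:
Pair (f, g) agrees on 18 points; pair (f, h) on 8 points.
Points agreeing under (f, g) but not (f, h) = 11; under (f, h) but not (f, g) = 1.
Triple-agreement = agreement-in-(f, g) minus points that agree under (f, g) but not (f, h):
|Eq(f, g, h)| = 18 - 11 = 7
(cross-check via (f, h): 8 - 1 = 7.)

7


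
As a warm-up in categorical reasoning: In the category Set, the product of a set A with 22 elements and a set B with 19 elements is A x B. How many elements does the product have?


In Set, the product A x B is the Cartesian product.
By the universal property, |A x B| = |A| * |B|.
|A x B| = 22 * 19 = 418

418


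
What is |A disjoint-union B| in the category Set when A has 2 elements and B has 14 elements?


In Set, the coproduct A + B is the disjoint union.
|A + B| = |A| + |B| = 2 + 14 = 16

16


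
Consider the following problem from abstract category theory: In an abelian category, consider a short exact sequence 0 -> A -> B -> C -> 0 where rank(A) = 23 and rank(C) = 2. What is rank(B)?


For a short exact sequence 0 -> A -> B -> C -> 0,
rank is additive: rank(B) = rank(A) + rank(C).
rank(B) = 23 + 2 = 25

25


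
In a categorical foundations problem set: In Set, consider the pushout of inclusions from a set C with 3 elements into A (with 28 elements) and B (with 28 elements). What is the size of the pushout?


The pushout A +_C B identifies the images of C in A and B.
|A +_C B| = |A| + |B| - |C| (for injections).
= 28 + 28 - 3 = 53

53


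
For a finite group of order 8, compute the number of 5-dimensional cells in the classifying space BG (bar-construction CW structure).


In the bar-construction CW model of BG, the n-cells are indexed by
n-tuples [g_1|...|g_n] of non-identity elements of G (degenerate
simplices with some g_i = e do not contribute cells), so there are
(|G| - 1)^n n-cells.
For dim = 5 with |G| = 8:
cells = (8 - 1)^5 = 7^5 = 16807

16807


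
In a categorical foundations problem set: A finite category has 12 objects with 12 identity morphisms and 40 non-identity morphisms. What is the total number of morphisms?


Each object has an identity morphism, giving 12 identities.
Adding the 40 non-identity morphisms:
Total = 12 + 40 = 52

52


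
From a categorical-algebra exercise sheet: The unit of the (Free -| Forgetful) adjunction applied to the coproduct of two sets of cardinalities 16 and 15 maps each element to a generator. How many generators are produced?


The unit eta_X: X -> U(F(X)) of the Free-Forgetful adjunction
maps each element of X to a generator of F(X). For X = S + T (disjoint
union in Set), |S + T| = |S| + |T|.
Total mappings = 16 + 15 = 31.

31


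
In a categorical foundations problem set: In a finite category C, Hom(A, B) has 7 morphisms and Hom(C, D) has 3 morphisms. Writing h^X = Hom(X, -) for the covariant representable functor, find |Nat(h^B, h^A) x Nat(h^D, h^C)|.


By the Yoneda lemma, Nat(h^B, h^A) is isomorphic to Hom(A, B),
so |Nat(h^B, h^A)| = |Hom(A, B)| and |Nat(h^D, h^C)| = |Hom(C, D)|.
|Hom(A, B)| = 7, |Hom(C, D)| = 3.
|Nat(h^B, h^A) x Nat(h^D, h^C)| = 7 * 3 = 21

21


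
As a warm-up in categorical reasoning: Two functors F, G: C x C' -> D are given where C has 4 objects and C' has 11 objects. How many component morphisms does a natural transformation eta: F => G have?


A natural transformation eta: F => G assigns one component morphism per
object of the domain category.
The domain is the product category C x C', so
|Ob(C x C')| = |Ob(C)| * |Ob(C')| = 4 * 11 = 44.
Therefore eta has 44 component morphisms.

44


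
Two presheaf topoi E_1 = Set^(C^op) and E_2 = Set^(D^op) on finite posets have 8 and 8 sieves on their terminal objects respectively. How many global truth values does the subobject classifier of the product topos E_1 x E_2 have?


In a product of presheaf topoi E_1 x E_2, the subobject classifier
is Omega = Omega_1 x Omega_2 (componentwise), so
|Omega(top)| = |Omega_1(top_1)| * |Omega_2(top_2)|.
= 8 * 8 = 64.

64


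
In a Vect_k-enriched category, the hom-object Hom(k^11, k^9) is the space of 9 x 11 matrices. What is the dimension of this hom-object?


In Vect-enriched categories, Hom(k^n, k^m) is the space of m x n matrices.
dim(Hom(k^11, k^9)) = 9 * 11 = 99

99


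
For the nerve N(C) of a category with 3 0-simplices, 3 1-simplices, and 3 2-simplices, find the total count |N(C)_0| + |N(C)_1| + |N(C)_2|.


The 2-skeleton of the nerve N(C) consists of simplices in dimensions 0, 1, 2:
  |N(C)_0| = 3 (objects)
  |N(C)_1| = 3 (morphisms)
  |N(C)_2| = 3 (composable pairs)
Total = 3 + 3 + 3 = 9

9


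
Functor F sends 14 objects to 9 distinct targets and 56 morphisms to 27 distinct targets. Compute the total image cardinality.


The image of F consists of distinct objects and distinct morphisms.
|Im(F)| on objects = 9
|Im(F)| on morphisms = 27
Total image cardinality = 9 + 27 = 36

36


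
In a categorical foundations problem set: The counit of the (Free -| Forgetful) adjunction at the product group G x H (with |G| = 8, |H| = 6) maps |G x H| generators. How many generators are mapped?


The counit epsilon_K: F(U(K)) -> K of the Free-Forgetful adjunction
maps |K| generators of F(U(K)) into K. For K = G x H (the product group),
|G x H| = |G| * |H|.
Total generators mapped = 8 * 6 = 48.

48


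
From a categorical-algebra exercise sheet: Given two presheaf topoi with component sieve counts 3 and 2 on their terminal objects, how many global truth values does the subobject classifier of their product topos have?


In a product of presheaf topoi E_1 x E_2, the subobject classifier
is Omega = Omega_1 x Omega_2 (componentwise), so
|Omega(top)| = |Omega_1(top_1)| * |Omega_2(top_2)|.
= 3 * 2 = 6.

6


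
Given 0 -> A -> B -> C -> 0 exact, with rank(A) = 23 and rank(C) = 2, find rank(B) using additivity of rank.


For a short exact sequence 0 -> A -> B -> C -> 0,
rank is additive: rank(B) = rank(A) + rank(C).
rank(B) = 23 + 2 = 25

25


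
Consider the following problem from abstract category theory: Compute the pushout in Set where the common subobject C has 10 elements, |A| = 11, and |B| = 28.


The pushout A +_C B identifies the images of C in A and B.
|A +_C B| = |A| + |B| - |C| (for injections).
= 11 + 28 - 10 = 29

29


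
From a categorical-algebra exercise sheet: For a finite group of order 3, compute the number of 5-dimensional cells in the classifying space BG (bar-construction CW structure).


In the bar-construction CW model of BG, the n-cells are indexed by
n-tuples [g_1|...|g_n] of non-identity elements of G (degenerate
simplices with some g_i = e do not contribute cells), so there are
(|G| - 1)^n n-cells.
For dim = 5 with |G| = 3:
cells = (3 - 1)^5 = 2^5 = 32

32


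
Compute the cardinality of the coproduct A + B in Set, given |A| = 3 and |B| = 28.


In Set, the coproduct A + B is the disjoint union.
|A + B| = |A| + |B| = 3 + 28 = 31

31


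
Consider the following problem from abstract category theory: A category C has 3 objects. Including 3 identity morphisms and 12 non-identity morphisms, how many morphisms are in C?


Each object has an identity morphism, giving 3 identities.
Adding the 12 non-identity morphisms:
Total = 3 + 12 = 15

15


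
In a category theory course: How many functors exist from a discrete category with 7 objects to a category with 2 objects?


A functor from a discrete category C to D is determined by
where each object maps. Each of the 7 objects of C can map
to any of the 2 objects of D independently.
Number of functors = 2^7 = 128

128


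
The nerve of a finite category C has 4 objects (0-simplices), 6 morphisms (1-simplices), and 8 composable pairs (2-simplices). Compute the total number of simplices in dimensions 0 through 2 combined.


The 2-skeleton of the nerve N(C) consists of simplices in dimensions 0, 1, 2:
  |N(C)_0| = 4 (objects)
  |N(C)_1| = 6 (morphisms)
  |N(C)_2| = 8 (composable pairs)
Total = 4 + 6 + 8 = 18

18


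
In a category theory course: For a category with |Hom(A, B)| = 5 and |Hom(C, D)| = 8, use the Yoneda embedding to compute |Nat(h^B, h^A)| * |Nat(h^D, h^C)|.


By the Yoneda lemma, Nat(h^B, h^A) is isomorphic to Hom(A, B),
so |Nat(h^B, h^A)| = |Hom(A, B)| and |Nat(h^D, h^C)| = |Hom(C, D)|.
|Hom(A, B)| = 5, |Hom(C, D)| = 8.
|Nat(h^B, h^A) x Nat(h^D, h^C)| = 5 * 8 = 40

40


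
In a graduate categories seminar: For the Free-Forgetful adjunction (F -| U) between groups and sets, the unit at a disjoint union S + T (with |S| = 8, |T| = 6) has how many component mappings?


The unit eta_X: X -> U(F(X)) of the Free-Forgetful adjunction
maps each element of X to a generator of F(X). For X = S + T (disjoint
union in Set), |S + T| = |S| + |T|.
Total mappings = 8 + 6 = 14.

14


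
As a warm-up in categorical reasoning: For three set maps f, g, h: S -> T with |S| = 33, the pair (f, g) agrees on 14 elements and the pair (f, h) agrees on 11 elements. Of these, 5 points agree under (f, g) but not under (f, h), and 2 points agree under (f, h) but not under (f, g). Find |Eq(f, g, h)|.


Eq(f, g, h) is the triple-agreement set: points in S where all three
maps take the same value. Using inclusion-exclusion on the pairwise data:
Pair (f, g) agrees on 14 points; pair (f, h) on 11 points.
Points agreeing under (f, g) but not (f, h) = 5; under (f, h) but not (f, g) = 2.
Triple-agreement = agreement-in-(f, g) minus points that agree under (f, g) but not (f, h):
|Eq(f, g, h)| = 14 - 5 = 9
(cross-check via (f, h): 11 - 2 = 9.)

9


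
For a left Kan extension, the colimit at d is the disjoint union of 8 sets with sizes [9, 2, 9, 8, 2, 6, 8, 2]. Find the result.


Pointwise, the left Kan extension (Lan_F H)(d) is the colimit, indexed
by the comma category (F downarrow d), of H composed with the
projection (F downarrow d) -> C. Here that colimit is given
as a coproduct (disjoint union) of sets, so its cardinality is the
sum of the sizes of the summands.
Coproduct of sets with sizes: 9 + 2 + 9 + 8 + 2 + 6 + 8 + 2
= 46

46


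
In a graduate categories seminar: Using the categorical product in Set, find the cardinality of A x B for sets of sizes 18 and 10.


In Set, the product A x B is the Cartesian product.
By the universal property, |A x B| = |A| * |B|.
|A x B| = 18 * 10 = 180

180


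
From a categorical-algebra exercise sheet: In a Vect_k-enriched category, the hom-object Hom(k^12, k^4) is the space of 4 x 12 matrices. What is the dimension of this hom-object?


In Vect-enriched categories, Hom(k^n, k^m) is the space of m x n matrices.
dim(Hom(k^12, k^4)) = 4 * 12 = 48

48
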